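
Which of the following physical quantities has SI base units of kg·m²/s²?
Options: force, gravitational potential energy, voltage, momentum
Checking the SI base units of each option:
  force (F = ma): kg·m/s²  ✗
  gravitational potential energy (U = -GMm/r): kg·m²/s²  ✓ matches
  voltage (V = IR): kg·m²/(s³·A)  ✗
  momentum (p = mv): kg·m/s  ✗

Only gravitational potential energy has units kg·m²/s².

Answer: gravitational potential energy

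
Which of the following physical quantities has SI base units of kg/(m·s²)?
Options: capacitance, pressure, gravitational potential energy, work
Checking the SI base units of each option:
  capacitance (C = Q/V): s⁴·A²/(kg·m²)  ✗
  pressure (P = F/A): kg/(m·s²)  ✓ matches
  gravitational potential energy (U = -GMm/r): kg·m²/s²  ✗
  work (W = Fd): kg·m²/s²  ✗

Only pressure has units kg/(m·s²).

Answer: pressure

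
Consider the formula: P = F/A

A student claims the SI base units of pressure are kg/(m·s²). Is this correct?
Units of each symbol in P = F/A:
  F (force): kg·m/s²
  A (area): m²  → in the denominator, contributes 1/m²

Multiplying the contributions: [kg·m/s²] · [1/m²]
Adding exponents of each base unit: kg: 1, m: -1, s: -2
SI base units of pressure: kg/(m·s²)

The claimed units kg/(m·s²) match the derived units, so the claim is correct.

Answer: Yes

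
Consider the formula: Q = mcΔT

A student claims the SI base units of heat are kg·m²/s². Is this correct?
Units of each symbol in Q = mcΔT:
  m (mass): kg
  c (specific heat capacity, in J/(kg·K)): m²/(s²·K)
  ΔT (temperature change): K

Multiplying the contributions: [kg] · [m²/(s²·K)] · [K]
Adding exponents of each base unit: kg: 1, m: 2, s: -2
SI base units of heat: kg·m²/s²

The claimed units kg·m²/s² match the derived units, so the claim is correct.

Answer: Yes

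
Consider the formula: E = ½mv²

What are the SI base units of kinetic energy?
Units of each symbol in E = ½mv²:
  m (mass): kg
  v (speed): m/s  → to the power 2, contributes m²/s²
  The factor ½ is dimensionless.

Multiplying the contributions: [kg] · [m²/s²]
Adding exponents of each base unit: kg: 1, m: 2, s: -2
SI base units of kinetic energy: kg·m²/s²

Answer: kg·m²/s²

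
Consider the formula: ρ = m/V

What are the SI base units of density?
Units of each symbol in ρ = m/V:
  m (mass): kg
  V (volume): m³  → in the denominator, contributes 1/m³

Multiplying the contributions: [kg] · [1/m³]
Adding exponents of each base unit: kg: 1, m: -3
SI base units of density: kg/m³

Answer: kg/m³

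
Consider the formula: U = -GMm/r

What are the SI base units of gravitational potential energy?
Units of each symbol in U = -GMm/r:
  G (gravitational constant): m³/(kg·s²)
  M (mass): kg
  m (mass): kg
  r (distance): m  → in the denominator, contributes 1/m
  The minus sign does not affect the units.

Multiplying the contributions: [m³/(kg·s²)] · [kg] · [kg] · [1/m]
Adding exponents of each base unit: kg: 1, m: 2, s: -2
SI base units of gravitational potential energy: kg·m²/s²

Answer: kg·m²/s²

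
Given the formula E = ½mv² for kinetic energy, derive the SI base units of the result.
Units of each symbol in E = ½mv²:
  m (mass): kg
  v (speed): m/s  → to the power 2, contributes m²/s²
  The factor ½ is dimensionless.

Multiplying the contributions: [kg] · [m²/s²]
Adding exponents of each base unit: kg: 1, m: 2, s: -2
SI base units of kinetic energy: kg·m²/s²

Answer: kg·m²/s²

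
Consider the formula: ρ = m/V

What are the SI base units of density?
Units of each symbol in ρ = m/V:
  m (mass): kg
  V (volume): m³  → in the denominator, contributes 1/m³

Multiplying the contributions: [kg] · [1/m³]
Adding exponents of each base unit: kg: 1, m: -3
SI base units of density: kg/m³

Answer: kg/m³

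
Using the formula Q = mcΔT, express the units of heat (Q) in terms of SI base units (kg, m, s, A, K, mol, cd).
Units of each symbol in Q = mcΔT:
  m (mass): kg
  c (specific heat capacity, in J/(kg·K)): m²/(s²·K)
  ΔT (temperature change): K

Multiplying the contributions: [kg] · [m²/(s²·K)] · [K]
Adding exponents of each base unit: kg: 1, m: 2, s: -2
SI base units of heat: kg·m²/s²

Answer: kg·m²/s²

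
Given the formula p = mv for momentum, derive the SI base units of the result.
Units of each symbol in p = mv:
  m (mass): kg
  v (velocity): m/s

Multiplying the contributions: [kg] · [m/s]
Adding exponents of each base unit: kg: 1, m: 1, s: -1
SI base units of momentum: kg·m/s

Answer: kg·m/s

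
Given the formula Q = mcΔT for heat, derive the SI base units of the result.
Units of each symbol in Q = mcΔT:
  m (mass): kg
  c (specific heat capacity, in J/(kg·K)): m²/(s²·K)
  ΔT (temperature change): K

Multiplying the contributions: [kg] · [m²/(s²·K)] · [K]
Adding exponents of each base unit: kg: 1, m: 2, s: -2
SI base units of heat: kg·m²/s²

Answer: kg·m²/s²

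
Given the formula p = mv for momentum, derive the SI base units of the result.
Units of each symbol in p = mv:
  m (mass): kg
  v (velocity): m/s

Multiplying the contributions: [kg] · [m/s]
Adding exponents of each base unit: kg: 1, m: 1, s: -1
SI base units of momentum: kg·m/s

Answer: kg·m/s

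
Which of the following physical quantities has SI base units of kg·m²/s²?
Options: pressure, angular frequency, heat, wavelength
Checking the SI base units of each option:
  pressure (P = F/A): kg/(m·s²)  ✗
  angular frequency (ω = 2πf): 1/s  ✗
  heat (Q = mcΔT): kg·m²/s²  ✓ matches
  wavelength (λ = v/f): m  ✗

Only heat has units kg·m²/s².

Answer: heat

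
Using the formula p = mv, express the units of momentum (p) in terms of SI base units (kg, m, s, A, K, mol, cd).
Units of each symbol in p = mv:
  m (mass): kg
  v (velocity): m/s

Multiplying the contributions: [kg] · [m/s]
Adding exponents of each base unit: kg: 1, m: 1, s: -1
SI base units of momentum: kg·m/s

Answer: kg·m/s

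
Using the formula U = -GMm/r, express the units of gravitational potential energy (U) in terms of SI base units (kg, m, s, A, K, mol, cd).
Units of each symbol in U = -GMm/r:
  G (gravitational constant): m³/(kg·s²)
  M (mass): kg
  m (mass): kg
  r (distance): m  → in the denominator, contributes 1/m
  The minus sign does not affect the units.

Multiplying the contributions: [m³/(kg·s²)] · [kg] · [kg] · [1/m]
Adding exponents of each base unit: kg: 1, m: 2, s: -2
SI base units of gravitational potential energy: kg·m²/s²

Answer: kg·m²/s²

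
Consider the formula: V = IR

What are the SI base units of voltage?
Units of each symbol in V = IR:
  I (current): A
  R (resistance, in ohms): kg·m²/(s³·A²)

Multiplying the contributions: [A] · [kg·m²/(s³·A²)]
Adding exponents of each base unit: kg: 1, m: 2, s: -3, A: -1
SI base units of voltage: kg·m²/(s³·A)

Answer: kg·m²/(s³·A)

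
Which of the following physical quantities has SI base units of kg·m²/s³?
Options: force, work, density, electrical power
Checking the SI base units of each option:
  force (F = ma): kg·m/s²  ✗
  work (W = Fd): kg·m²/s²  ✗
  density (ρ = m/V): kg/m³  ✗
  electrical power (P = IV): kg·m²/s³  ✓ matches

Only electrical power has units kg·m²/s³.

Answer: electrical power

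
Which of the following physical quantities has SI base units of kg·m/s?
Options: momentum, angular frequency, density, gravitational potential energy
Checking the SI base units of each option:
  momentum (p = mv): kg·m/s  ✓ matches
  angular frequency (ω = 2πf): 1/s  ✗
  density (ρ = m/V): kg/m³  ✗
  gravitational potential energy (U = -GMm/r): kg·m²/s²  ✗

Only momentum has units kg·m/s.

Answer: momentum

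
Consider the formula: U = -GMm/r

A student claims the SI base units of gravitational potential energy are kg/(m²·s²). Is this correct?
Units of each symbol in U = -GMm/r:
  G (gravitational constant): m³/(kg·s²)
  M (mass): kg
  m (mass): kg
  r (distance): m  → in the denominator, contributes 1/m
  The minus sign does not affect the units.

Multiplying the contributions: [m³/(kg·s²)] · [kg] · [kg] · [1/m]
Adding exponents of each base unit: kg: 1, m: 2, s: -2
SI base units of gravitational potential energy: kg·m²/s²

The claimed units kg/(m²·s²) (exponents kg: 1, m: -2, s: -2) do not match the derived units kg·m²/s² (exponents kg: 1, m: 2, s: -2), so the claim is incorrect.

Answer: No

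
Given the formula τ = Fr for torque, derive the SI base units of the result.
Units of each symbol in τ = Fr:
  F (force): kg·m/s²
  r (lever arm): m

Multiplying the contributions: [kg·m/s²] · [m]
Adding exponents of each base unit: kg: 1, m: 2, s: -2
SI base units of torque: kg·m²/s²

Answer: kg·m²/s²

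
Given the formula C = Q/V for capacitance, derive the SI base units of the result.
Units of each symbol in C = Q/V:
  Q (charge, in coulombs): s·A
  V (voltage, in volts): kg·m²/(s³·A)  → in the denominator, contributes s³·A/(kg·m²)

Multiplying the contributions: [s·A] · [s³·A/(kg·m²)]
Adding exponents of each base unit: kg: -1, m: -2, s: 4, A: 2
SI base units of capacitance: s⁴·A²/(kg·m²)

Answer: s⁴·A²/(kg·m²)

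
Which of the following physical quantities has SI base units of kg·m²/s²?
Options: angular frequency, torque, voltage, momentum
Checking the SI base units of each option:
  angular frequency (ω = 2πf): 1/s  ✗
  torque (τ = Fr): kg·m²/s²  ✓ matches
  voltage (V = IR): kg·m²/(s³·A)  ✗
  momentum (p = mv): kg·m/s  ✗

Only torque has units kg·m²/s².

Answer: torque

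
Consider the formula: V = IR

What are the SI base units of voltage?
Units of each symbol in V = IR:
  I (current): A
  R (resistance, in ohms): kg·m²/(s³·A²)

Multiplying the contributions: [A] · [kg·m²/(s³·A²)]
Adding exponents of each base unit: kg: 1, m: 2, s: -3, A: -1
SI base units of voltage: kg·m²/(s³·A)

Answer: kg·m²/(s³·A)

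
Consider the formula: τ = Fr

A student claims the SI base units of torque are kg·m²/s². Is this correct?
Units of each symbol in τ = Fr:
  F (force): kg·m/s²
  r (lever arm): m

Multiplying the contributions: [kg·m/s²] · [m]
Adding exponents of each base unit: kg: 1, m: 2, s: -2
SI base units of torque: kg·m²/s²

The claimed units kg·m²/s² match the derived units, so the claim is correct.

Answer: Yes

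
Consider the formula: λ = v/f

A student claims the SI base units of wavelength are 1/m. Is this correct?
Units of each symbol in λ = v/f:
  v (wave speed): m/s
  f (frequency): 1/s  → in the denominator, contributes s

Multiplying the contributions: [m/s] · [s]
Adding exponents of each base unit: m: 1
SI base units of wavelength: m

The claimed units 1/m (exponents m: -1) do not match the derived units m (exponents m: 1), so the claim is incorrect.

Answer: No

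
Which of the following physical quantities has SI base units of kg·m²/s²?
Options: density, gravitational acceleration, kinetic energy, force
Checking the SI base units of each option:
  density (ρ = m/V): kg/m³  ✗
  gravitational acceleration (g = GM/r²): m/s²  ✗
  kinetic energy (E = ½mv²): kg·m²/s²  ✓ matches
  force (F = ma): kg·m/s²  ✗

Only kinetic energy has units kg·m²/s².

Answer: kinetic energy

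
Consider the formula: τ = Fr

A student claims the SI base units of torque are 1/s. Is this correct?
Units of each symbol in τ = Fr:
  F (force): kg·m/s²
  r (lever arm): m

Multiplying the contributions: [kg·m/s²] · [m]
Adding exponents of each base unit: kg: 1, m: 2, s: -2
SI base units of torque: kg·m²/s²

The claimed units 1/s (exponents s: -1) do not match the derived units kg·m²/s² (exponents kg: 1, m: 2, s: -2), so the claim is incorrect.

Answer: No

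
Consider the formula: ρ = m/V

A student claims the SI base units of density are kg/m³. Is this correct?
Units of each symbol in ρ = m/V:
  m (mass): kg
  V (volume): m³  → in the denominator, contributes 1/m³

Multiplying the contributions: [kg] · [1/m³]
Adding exponents of each base unit: kg: 1, m: -3
SI base units of density: kg/m³

The claimed units kg/m³ match the derived units, so the claim is correct.

Answer: Yes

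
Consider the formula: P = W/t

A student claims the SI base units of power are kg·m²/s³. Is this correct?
Units of each symbol in P = W/t:
  W (work): kg·m²/s²
  t (time): s  → in the denominator, contributes 1/s

Multiplying the contributions: [kg·m²/s²] · [1/s]
Adding exponents of each base unit: kg: 1, m: 2, s: -3
SI base units of power: kg·m²/s³

The claimed units kg·m²/s³ match the derived units, so the claim is correct.

Answer: Yes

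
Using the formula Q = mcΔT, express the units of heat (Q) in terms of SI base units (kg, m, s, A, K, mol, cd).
Units of each symbol in Q = mcΔT:
  m (mass): kg
  c (specific heat capacity, in J/(kg·K)): m²/(s²·K)
  ΔT (temperature change): K

Multiplying the contributions: [kg] · [m²/(s²·K)] · [K]
Adding exponents of each base unit: kg: 1, m: 2, s: -2
SI base units of heat: kg·m²/s²

Answer: kg·m²/s²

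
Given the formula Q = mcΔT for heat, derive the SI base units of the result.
Units of each symbol in Q = mcΔT:
  m (mass): kg
  c (specific heat capacity, in J/(kg·K)): m²/(s²·K)
  ΔT (temperature change): K

Multiplying the contributions: [kg] · [m²/(s²·K)] · [K]
Adding exponents of each base unit: kg: 1, m: 2, s: -2
SI base units of heat: kg·m²/s²

Answer: kg·m²/s²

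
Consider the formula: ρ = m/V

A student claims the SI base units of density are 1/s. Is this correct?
Units of each symbol in ρ = m/V:
  m (mass): kg
  V (volume): m³  → in the denominator, contributes 1/m³

Multiplying the contributions: [kg] · [1/m³]
Adding exponents of each base unit: kg: 1, m: -3
SI base units of density: kg/m³

The claimed units 1/s (exponents s: -1) do not match the derived units kg/m³ (exponents kg: 1, m: -3), so the claim is incorrect.

Answer: No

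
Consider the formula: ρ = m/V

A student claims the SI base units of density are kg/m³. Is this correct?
Units of each symbol in ρ = m/V:
  m (mass): kg
  V (volume): m³  → in the denominator, contributes 1/m³

Multiplying the contributions: [kg] · [1/m³]
Adding exponents of each base unit: kg: 1, m: -3
SI base units of density: kg/m³

The claimed units kg/m³ match the derived units, so the claim is correct.

Answer: Yes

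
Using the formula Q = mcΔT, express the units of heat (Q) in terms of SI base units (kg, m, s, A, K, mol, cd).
Units of each symbol in Q = mcΔT:
  m (mass): kg
  c (specific heat capacity, in J/(kg·K)): m²/(s²·K)
  ΔT (temperature change): K

Multiplying the contributions: [kg] · [m²/(s²·K)] · [K]
Adding exponents of each base unit: kg: 1, m: 2, s: -2
SI base units of heat: kg·m²/s²

Answer: kg·m²/s²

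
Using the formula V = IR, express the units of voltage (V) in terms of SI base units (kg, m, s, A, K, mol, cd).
Units of each symbol in V = IR:
  I (current): A
  R (resistance, in ohms): kg·m²/(s³·A²)

Multiplying the contributions: [A] · [kg·m²/(s³·A²)]
Adding exponents of each base unit: kg: 1, m: 2, s: -3, A: -1
SI base units of voltage: kg·m²/(s³·A)

Answer: kg·m²/(s³·A)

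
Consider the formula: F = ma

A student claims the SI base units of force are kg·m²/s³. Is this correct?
Units of each symbol in F = ma:
  m (mass): kg
  a (acceleration): m/s²

Multiplying the contributions: [kg] · [m/s²]
Adding exponents of each base unit: kg: 1, m: 1, s: -2
SI base units of force: kg·m/s²

The claimed units kg·m²/s³ (exponents kg: 1, m: 2, s: -3) do not match the derived units kg·m/s² (exponents kg: 1, m: 1, s: -2), so the claim is incorrect.

Answer: No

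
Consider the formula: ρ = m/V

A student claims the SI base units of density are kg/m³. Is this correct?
Units of each symbol in ρ = m/V:
  m (mass): kg
  V (volume): m³  → in the denominator, contributes 1/m³

Multiplying the contributions: [kg] · [1/m³]
Adding exponents of each base unit: kg: 1, m: -3
SI base units of density: kg/m³

The claimed units kg/m³ match the derived units, so the claim is correct.

Answer: Yes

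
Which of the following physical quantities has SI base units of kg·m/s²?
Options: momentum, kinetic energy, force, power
Checking the SI base units of each option:
  momentum (p = mv): kg·m/s  ✗
  kinetic energy (E = ½mv²): kg·m²/s²  ✗
  force (F = ma): kg·m/s²  ✓ matches
  power (P = W/t): kg·m²/s³  ✗

Only force has units kg·m/s².

Answer: force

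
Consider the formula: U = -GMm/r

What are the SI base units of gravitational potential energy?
Units of each symbol in U = -GMm/r:
  G (gravitational constant): m³/(kg·s²)
  M (mass): kg
  m (mass): kg
  r (distance): m  → in the denominator, contributes 1/m
  The minus sign does not affect the units.

Multiplying the contributions: [m³/(kg·s²)] · [kg] · [kg] · [1/m]
Adding exponents of each base unit: kg: 1, m: 2, s: -2
SI base units of gravitational potential energy: kg·m²/s²

Answer: kg·m²/s²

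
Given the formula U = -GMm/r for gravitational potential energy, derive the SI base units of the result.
Units of each symbol in U = -GMm/r:
  G (gravitational constant): m³/(kg·s²)
  M (mass): kg
  m (mass): kg
  r (distance): m  → in the denominator, contributes 1/m
  The minus sign does not affect the units.

Multiplying the contributions: [m³/(kg·s²)] · [kg] · [kg] · [1/m]
Adding exponents of each base unit: kg: 1, m: 2, s: -2
SI base units of gravitational potential energy: kg·m²/s²

Answer: kg·m²/s²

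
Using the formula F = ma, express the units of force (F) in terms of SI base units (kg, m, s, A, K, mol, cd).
Units of each symbol in F = ma:
  m (mass): kg
  a (acceleration): m/s²

Multiplying the contributions: [kg] · [m/s²]
Adding exponents of each base unit: kg: 1, m: 1, s: -2
SI base units of force: kg·m/s²

Answer: kg·m/s²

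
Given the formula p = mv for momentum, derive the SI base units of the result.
Units of each symbol in p = mv:
  m (mass): kg
  v (velocity): m/s

Multiplying the contributions: [kg] · [m/s]
Adding exponents of each base unit: kg: 1, m: 1, s: -1
SI base units of momentum: kg·m/s

Answer: kg·m/s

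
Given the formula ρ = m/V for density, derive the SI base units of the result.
Units of each symbol in ρ = m/V:
  m (mass): kg
  V (volume): m³  → in the denominator, contributes 1/m³

Multiplying the contributions: [kg] · [1/m³]
Adding exponents of each base unit: kg: 1, m: -3
SI base units of density: kg/m³

Answer: kg/m³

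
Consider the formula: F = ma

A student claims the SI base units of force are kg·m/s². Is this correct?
Units of each symbol in F = ma:
  m (mass): kg
  a (acceleration): m/s²

Multiplying the contributions: [kg] · [m/s²]
Adding exponents of each base unit: kg: 1, m: 1, s: -2
SI base units of force: kg·m/s²

The claimed units kg·m/s² match the derived units, so the claim is correct.

Answer: Yes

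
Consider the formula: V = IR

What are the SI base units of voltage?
Units of each symbol in V = IR:
  I (current): A
  R (resistance, in ohms): kg·m²/(s³·A²)

Multiplying the contributions: [A] · [kg·m²/(s³·A²)]
Adding exponents of each base unit: kg: 1, m: 2, s: -3, A: -1
SI base units of voltage: kg·m²/(s³·A)

Answer: kg·m²/(s³·A)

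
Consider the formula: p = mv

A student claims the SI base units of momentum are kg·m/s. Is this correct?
Units of each symbol in p = mv:
  m (mass): kg
  v (velocity): m/s

Multiplying the contributions: [kg] · [m/s]
Adding exponents of each base unit: kg: 1, m: 1, s: -1
SI base units of momentum: kg·m/s

The claimed units kg·m/s match the derived units, so the claim is correct.

Answer: Yes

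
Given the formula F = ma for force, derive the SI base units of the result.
Units of each symbol in F = ma:
  m (mass): kg
  a (acceleration): m/s²

Multiplying the contributions: [kg] · [m/s²]
Adding exponents of each base unit: kg: 1, m: 1, s: -2
SI base units of force: kg·m/s²

Answer: kg·m/s²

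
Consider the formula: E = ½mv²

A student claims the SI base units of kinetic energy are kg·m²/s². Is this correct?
Units of each symbol in E = ½mv²:
  m (mass): kg
  v (speed): m/s  → to the power 2, contributes m²/s²
  The factor ½ is dimensionless.

Multiplying the contributions: [kg] · [m²/s²]
Adding exponents of each base unit: kg: 1, m: 2, s: -2
SI base units of kinetic energy: kg·m²/s²

The claimed units kg·m²/s² match the derived units, so the claim is correct.

Answer: Yes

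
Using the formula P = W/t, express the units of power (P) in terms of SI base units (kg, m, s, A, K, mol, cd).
Units of each symbol in P = W/t:
  W (work): kg·m²/s²
  t (time): s  → in the denominator, contributes 1/s

Multiplying the contributions: [kg·m²/s²] · [1/s]
Adding exponents of each base unit: kg: 1, m: 2, s: -3
SI base units of power: kg·m²/s³

Answer: kg·m²/s³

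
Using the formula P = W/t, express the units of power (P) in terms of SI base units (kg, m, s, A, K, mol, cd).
Units of each symbol in P = W/t:
  W (work): kg·m²/s²
  t (time): s  → in the denominator, contributes 1/s

Multiplying the contributions: [kg·m²/s²] · [1/s]
Adding exponents of each base unit: kg: 1, m: 2, s: -3
SI base units of power: kg·m²/s³

Answer: kg·m²/s³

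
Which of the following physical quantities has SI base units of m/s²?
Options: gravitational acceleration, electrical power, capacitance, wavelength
Checking the SI base units of each option:
  gravitational acceleration (g = GM/r²): m/s²  ✓ matches
  electrical power (P = IV): kg·m²/s³  ✗
  capacitance (C = Q/V): s⁴·A²/(kg·m²)  ✗
  wavelength (λ = v/f): m  ✗

Only gravitational acceleration has units m/s².

Answer: gravitational acceleration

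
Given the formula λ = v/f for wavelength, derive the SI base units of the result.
Units of each symbol in λ = v/f:
  v (wave speed): m/s
  f (frequency): 1/s  → in the denominator, contributes s

Multiplying the contributions: [m/s] · [s]
Adding exponents of each base unit: m: 1
SI base units of wavelength: m

Answer: m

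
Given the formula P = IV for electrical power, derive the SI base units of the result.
Units of each symbol in P = IV:
  I (current): A
  V (voltage, in volts): kg·m²/(s³·A)

Multiplying the contributions: [A] · [kg·m²/(s³·A)]
Adding exponents of each base unit: kg: 1, m: 2, s: -3
SI base units of electrical power: kg·m²/s³

Answer: kg·m²/s³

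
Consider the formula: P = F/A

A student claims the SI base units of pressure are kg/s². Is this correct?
Units of each symbol in P = F/A:
  F (force): kg·m/s²
  A (area): m²  → in the denominator, contributes 1/m²

Multiplying the contributions: [kg·m/s²] · [1/m²]
Adding exponents of each base unit: kg: 1, m: -1, s: -2
SI base units of pressure: kg/(m·s²)

The claimed units kg/s² (exponents kg: 1, s: -2) do not match the derived units kg/(m·s²) (exponents kg: 1, m: -1, s: -2), so the claim is incorrect.

Answer: No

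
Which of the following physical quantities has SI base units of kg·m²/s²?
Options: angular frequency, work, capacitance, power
Checking the SI base units of each option:
  angular frequency (ω = 2πf): 1/s  ✗
  work (W = Fd): kg·m²/s²  ✓ matches
  capacitance (C = Q/V): s⁴·A²/(kg·m²)  ✗
  power (P = W/t): kg·m²/s³  ✗

Only work has units kg·m²/s².

Answer: work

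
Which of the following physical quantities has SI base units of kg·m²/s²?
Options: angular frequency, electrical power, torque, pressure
Checking the SI base units of each option:
  angular frequency (ω = 2πf): 1/s  ✗
  electrical power (P = IV): kg·m²/s³  ✗
  torque (τ = Fr): kg·m²/s²  ✓ matches
  pressure (P = F/A): kg/(m·s²)  ✗

Only torque has units kg·m²/s².

Answer: torque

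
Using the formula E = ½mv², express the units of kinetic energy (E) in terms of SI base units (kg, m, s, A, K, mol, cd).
Units of each symbol in E = ½mv²:
  m (mass): kg
  v (speed): m/s  → to the power 2, contributes m²/s²
  The factor ½ is dimensionless.

Multiplying the contributions: [kg] · [m²/s²]
Adding exponents of each base unit: kg: 1, m: 2, s: -2
SI base units of kinetic energy: kg·m²/s²

Answer: kg·m²/s²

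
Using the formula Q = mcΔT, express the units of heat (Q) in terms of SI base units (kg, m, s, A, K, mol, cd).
Units of each symbol in Q = mcΔT:
  m (mass): kg
  c (specific heat capacity, in J/(kg·K)): m²/(s²·K)
  ΔT (temperature change): K

Multiplying the contributions: [kg] · [m²/(s²·K)] · [K]
Adding exponents of each base unit: kg: 1, m: 2, s: -2
SI base units of heat: kg·m²/s²

Answer: kg·m²/s²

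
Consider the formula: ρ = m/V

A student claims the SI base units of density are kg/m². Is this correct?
Units of each symbol in ρ = m/V:
  m (mass): kg
  V (volume): m³  → in the denominator, contributes 1/m³

Multiplying the contributions: [kg] · [1/m³]
Adding exponents of each base unit: kg: 1, m: -3
SI base units of density: kg/m³

The claimed units kg/m² (exponents kg: 1, m: -2) do not match the derived units kg/m³ (exponents kg: 1, m: -3), so the claim is incorrect.

Answer: No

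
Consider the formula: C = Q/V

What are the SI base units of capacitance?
Units of each symbol in C = Q/V:
  Q (charge, in coulombs): s·A
  V (voltage, in volts): kg·m²/(s³·A)  → in the denominator, contributes s³·A/(kg·m²)

Multiplying the contributions: [s·A] · [s³·A/(kg·m²)]
Adding exponents of each base unit: kg: -1, m: -2, s: 4, A: 2
SI base units of capacitance: s⁴·A²/(kg·m²)

Answer: s⁴·A²/(kg·m²)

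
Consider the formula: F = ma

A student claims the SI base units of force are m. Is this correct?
Units of each symbol in F = ma:
  m (mass): kg
  a (acceleration): m/s²

Multiplying the contributions: [kg] · [m/s²]
Adding exponents of each base unit: kg: 1, m: 1, s: -2
SI base units of force: kg·m/s²

The claimed units m (exponents m: 1) do not match the derived units kg·m/s² (exponents kg: 1, m: 1, s: -2), so the claim is incorrect.

Answer: No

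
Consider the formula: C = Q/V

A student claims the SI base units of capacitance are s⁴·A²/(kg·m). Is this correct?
Units of each symbol in C = Q/V:
  Q (charge, in coulombs): s·A
  V (voltage, in volts): kg·m²/(s³·A)  → in the denominator, contributes s³·A/(kg·m²)

Multiplying the contributions: [s·A] · [s³·A/(kg·m²)]
Adding exponents of each base unit: kg: -1, m: -2, s: 4, A: 2
SI base units of capacitance: s⁴·A²/(kg·m²)

The claimed units s⁴·A²/(kg·m) (exponents kg: -1, m: -1, s: 4, A: 2) do not match the derived units s⁴·A²/(kg·m²) (exponents kg: -1, m: -2, s: 4, A: 2), so the claim is incorrect.

Answer: No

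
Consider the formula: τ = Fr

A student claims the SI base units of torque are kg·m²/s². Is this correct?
Units of each symbol in τ = Fr:
  F (force): kg·m/s²
  r (lever arm): m

Multiplying the contributions: [kg·m/s²] · [m]
Adding exponents of each base unit: kg: 1, m: 2, s: -2
SI base units of torque: kg·m²/s²

The claimed units kg·m²/s² match the derived units, so the claim is correct.

Answer: Yes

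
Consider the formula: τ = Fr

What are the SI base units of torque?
Units of each symbol in τ = Fr:
  F (force): kg·m/s²
  r (lever arm): m

Multiplying the contributions: [kg·m/s²] · [m]
Adding exponents of each base unit: kg: 1, m: 2, s: -2
SI base units of torque: kg·m²/s²

Answer: kg·m²/s²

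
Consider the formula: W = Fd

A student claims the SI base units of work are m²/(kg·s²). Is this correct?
Units of each symbol in W = Fd:
  F (force): kg·m/s²
  d (displacement): m

Multiplying the contributions: [kg·m/s²] · [m]
Adding exponents of each base unit: kg: 1, m: 2, s: -2
SI base units of work: kg·m²/s²

The claimed units m²/(kg·s²) (exponents kg: -1, m: 2, s: -2) do not match the derived units kg·m²/s² (exponents kg: 1, m: 2, s: -2), so the claim is incorrect.

Answer: No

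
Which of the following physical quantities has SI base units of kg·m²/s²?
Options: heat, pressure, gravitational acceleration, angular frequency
Checking the SI base units of each option:
  heat (Q = mcΔT): kg·m²/s²  ✓ matches
  pressure (P = F/A): kg/(m·s²)  ✗
  gravitational acceleration (g = GM/r²): m/s²  ✗
  angular frequency (ω = 2πf): 1/s  ✗

Only heat has units kg·m²/s².

Answer: heat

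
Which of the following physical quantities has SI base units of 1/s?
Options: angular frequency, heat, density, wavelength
Checking the SI base units of each option:
  angular frequency (ω = 2πf): 1/s  ✓ matches
  heat (Q = mcΔT): kg·m²/s²  ✗
  density (ρ = m/V): kg/m³  ✗
  wavelength (λ = v/f): m  ✗

Only angular frequency has units 1/s.

Answer: angular frequency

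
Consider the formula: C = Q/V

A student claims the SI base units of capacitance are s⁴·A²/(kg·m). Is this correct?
Units of each symbol in C = Q/V:
  Q (charge, in coulombs): s·A
  V (voltage, in volts): kg·m²/(s³·A)  → in the denominator, contributes s³·A/(kg·m²)

Multiplying the contributions: [s·A] · [s³·A/(kg·m²)]
Adding exponents of each base unit: kg: -1, m: -2, s: 4, A: 2
SI base units of capacitance: s⁴·A²/(kg·m²)

The claimed units s⁴·A²/(kg·m) (exponents kg: -1, m: -1, s: 4, A: 2) do not match the derived units s⁴·A²/(kg·m²) (exponents kg: -1, m: -2, s: 4, A: 2), so the claim is incorrect.

Answer: No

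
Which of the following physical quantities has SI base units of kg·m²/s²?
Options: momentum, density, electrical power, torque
Checking the SI base units of each option:
  momentum (p = mv): kg·m/s  ✗
  density (ρ = m/V): kg/m³  ✗
  electrical power (P = IV): kg·m²/s³  ✗
  torque (τ = Fr): kg·m²/s²  ✓ matches

Only torque has units kg·m²/s².

Answer: torque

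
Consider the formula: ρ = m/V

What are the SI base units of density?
Units of each symbol in ρ = m/V:
  m (mass): kg
  V (volume): m³  → in the denominator, contributes 1/m³

Multiplying the contributions: [kg] · [1/m³]
Adding exponents of each base unit: kg: 1, m: -3
SI base units of density: kg/m³

Answer: kg/m³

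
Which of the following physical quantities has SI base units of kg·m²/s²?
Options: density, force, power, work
Checking the SI base units of each option:
  density (ρ = m/V): kg/m³  ✗
  force (F = ma): kg·m/s²  ✗
  power (P = W/t): kg·m²/s³  ✗
  work (W = Fd): kg·m²/s²  ✓ matches

Only work has units kg·m²/s².

Answer: work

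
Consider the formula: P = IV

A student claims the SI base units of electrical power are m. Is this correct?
Units of each symbol in P = IV:
  I (current): A
  V (voltage, in volts): kg·m²/(s³·A)

Multiplying the contributions: [A] · [kg·m²/(s³·A)]
Adding exponents of each base unit: kg: 1, m: 2, s: -3
SI base units of electrical power: kg·m²/s³

The claimed units m (exponents m: 1) do not match the derived units kg·m²/s³ (exponents kg: 1, m: 2, s: -3), so the claim is incorrect.

Answer: No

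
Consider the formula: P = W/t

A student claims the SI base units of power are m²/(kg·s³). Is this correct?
Units of each symbol in P = W/t:
  W (work): kg·m²/s²
  t (time): s  → in the denominator, contributes 1/s

Multiplying the contributions: [kg·m²/s²] · [1/s]
Adding exponents of each base unit: kg: 1, m: 2, s: -3
SI base units of power: kg·m²/s³

The claimed units m²/(kg·s³) (exponents kg: -1, m: 2, s: -3) do not match the derived units kg·m²/s³ (exponents kg: 1, m: 2, s: -3), so the claim is incorrect.

Answer: No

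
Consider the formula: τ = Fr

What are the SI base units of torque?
Units of each symbol in τ = Fr:
  F (force): kg·m/s²
  r (lever arm): m

Multiplying the contributions: [kg·m/s²] · [m]
Adding exponents of each base unit: kg: 1, m: 2, s: -2
SI base units of torque: kg·m²/s²

Answer: kg·m²/s²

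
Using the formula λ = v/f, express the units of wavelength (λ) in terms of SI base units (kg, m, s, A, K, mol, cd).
Units of each symbol in λ = v/f:
  v (wave speed): m/s
  f (frequency): 1/s  → in the denominator, contributes s

Multiplying the contributions: [m/s] · [s]
Adding exponents of each base unit: m: 1
SI base units of wavelength: m

Answer: m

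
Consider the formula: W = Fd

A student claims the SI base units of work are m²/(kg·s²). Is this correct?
Units of each symbol in W = Fd:
  F (force): kg·m/s²
  d (displacement): m

Multiplying the contributions: [kg·m/s²] · [m]
Adding exponents of each base unit: kg: 1, m: 2, s: -2
SI base units of work: kg·m²/s²

The claimed units m²/(kg·s²) (exponents kg: -1, m: 2, s: -2) do not match the derived units kg·m²/s² (exponents kg: 1, m: 2, s: -2), so the claim is incorrect.

Answer: No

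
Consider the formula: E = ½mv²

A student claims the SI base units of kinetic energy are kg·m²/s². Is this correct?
Units of each symbol in E = ½mv²:
  m (mass): kg
  v (speed): m/s  → to the power 2, contributes m²/s²
  The factor ½ is dimensionless.

Multiplying the contributions: [kg] · [m²/s²]
Adding exponents of each base unit: kg: 1, m: 2, s: -2
SI base units of kinetic energy: kg·m²/s²

The claimed units kg·m²/s² match the derived units, so the claim is correct.

Answer: Yes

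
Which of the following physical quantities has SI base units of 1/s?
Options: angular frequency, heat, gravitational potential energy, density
Checking the SI base units of each option:
  angular frequency (ω = 2πf): 1/s  ✓ matches
  heat (Q = mcΔT): kg·m²/s²  ✗
  gravitational potential energy (U = -GMm/r): kg·m²/s²  ✗
  density (ρ = m/V): kg/m³  ✗

Only angular frequency has units 1/s.

Answer: angular frequency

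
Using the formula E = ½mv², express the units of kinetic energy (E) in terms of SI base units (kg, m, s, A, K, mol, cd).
Units of each symbol in E = ½mv²:
  m (mass): kg
  v (speed): m/s  → to the power 2, contributes m²/s²
  The factor ½ is dimensionless.

Multiplying the contributions: [kg] · [m²/s²]
Adding exponents of each base unit: kg: 1, m: 2, s: -2
SI base units of kinetic energy: kg·m²/s²

Answer: kg·m²/s²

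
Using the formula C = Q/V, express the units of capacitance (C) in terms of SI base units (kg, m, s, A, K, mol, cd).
Units of each symbol in C = Q/V:
  Q (charge, in coulombs): s·A
  V (voltage, in volts): kg·m²/(s³·A)  → in the denominator, contributes s³·A/(kg·m²)

Multiplying the contributions: [s·A] · [s³·A/(kg·m²)]
Adding exponents of each base unit: kg: -1, m: -2, s: 4, A: 2
SI base units of capacitance: s⁴·A²/(kg·m²)

Answer: s⁴·A²/(kg·m²)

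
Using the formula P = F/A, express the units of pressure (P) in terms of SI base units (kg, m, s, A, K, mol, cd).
Units of each symbol in P = F/A:
  F (force): kg·m/s²
  A (area): m²  → in the denominator, contributes 1/m²

Multiplying the contributions: [kg·m/s²] · [1/m²]
Adding exponents of each base unit: kg: 1, m: -1, s: -2
SI base units of pressure: kg/(m·s²)

Answer: kg/(m·s²)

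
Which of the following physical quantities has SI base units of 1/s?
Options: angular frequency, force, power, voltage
Checking the SI base units of each option:
  angular frequency (ω = 2πf): 1/s  ✓ matches
  force (F = ma): kg·m/s²  ✗
  power (P = W/t): kg·m²/s³  ✗
  voltage (V = IR): kg·m²/(s³·A)  ✗

Only angular frequency has units 1/s.

Answer: angular frequency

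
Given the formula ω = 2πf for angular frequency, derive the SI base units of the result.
Units of each symbol in ω = 2πf:
  f (frequency): 1/s
  The factor 2π is dimensionless.

Multiplying the contributions: [1/s]
Adding exponents of each base unit: s: -1
SI base units of angular frequency: 1/s

Answer: 1/s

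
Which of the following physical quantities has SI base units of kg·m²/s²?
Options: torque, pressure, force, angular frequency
Checking the SI base units of each option:
  torque (τ = Fr): kg·m²/s²  ✓ matches
  pressure (P = F/A): kg/(m·s²)  ✗
  force (F = ma): kg·m/s²  ✗
  angular frequency (ω = 2πf): 1/s  ✗

Only torque has units kg·m²/s².

Answer: torque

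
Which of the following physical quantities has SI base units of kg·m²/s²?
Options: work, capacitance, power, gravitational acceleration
Checking the SI base units of each option:
  work (W = Fd): kg·m²/s²  ✓ matches
  capacitance (C = Q/V): s⁴·A²/(kg·m²)  ✗
  power (P = W/t): kg·m²/s³  ✗
  gravitational acceleration (g = GM/r²): m/s²  ✗

Only work has units kg·m²/s².

Answer: work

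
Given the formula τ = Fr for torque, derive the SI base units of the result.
Units of each symbol in τ = Fr:
  F (force): kg·m/s²
  r (lever arm): m

Multiplying the contributions: [kg·m/s²] · [m]
Adding exponents of each base unit: kg: 1, m: 2, s: -2
SI base units of torque: kg·m²/s²

Answer: kg·m²/s²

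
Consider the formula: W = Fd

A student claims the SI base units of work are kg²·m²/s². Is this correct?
Units of each symbol in W = Fd:
  F (force): kg·m/s²
  d (displacement): m

Multiplying the contributions: [kg·m/s²] · [m]
Adding exponents of each base unit: kg: 1, m: 2, s: -2
SI base units of work: kg·m²/s²

The claimed units kg²·m²/s² (exponents kg: 2, m: 2, s: -2) do not match the derived units kg·m²/s² (exponents kg: 1, m: 2, s: -2), so the claim is incorrect.

Answer: No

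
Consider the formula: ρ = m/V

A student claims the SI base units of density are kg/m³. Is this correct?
Units of each symbol in ρ = m/V:
  m (mass): kg
  V (volume): m³  → in the denominator, contributes 1/m³

Multiplying the contributions: [kg] · [1/m³]
Adding exponents of each base unit: kg: 1, m: -3
SI base units of density: kg/m³

The claimed units kg/m³ match the derived units, so the claim is correct.

Answer: Yes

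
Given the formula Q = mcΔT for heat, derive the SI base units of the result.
Units of each symbol in Q = mcΔT:
  m (mass): kg
  c (specific heat capacity, in J/(kg·K)): m²/(s²·K)
  ΔT (temperature change): K

Multiplying the contributions: [kg] · [m²/(s²·K)] · [K]
Adding exponents of each base unit: kg: 1, m: 2, s: -2
SI base units of heat: kg·m²/s²

Answer: kg·m²/s²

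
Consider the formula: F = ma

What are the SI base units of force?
Units of each symbol in F = ma:
  m (mass): kg
  a (acceleration): m/s²

Multiplying the contributions: [kg] · [m/s²]
Adding exponents of each base unit: kg: 1, m: 1, s: -2
SI base units of force: kg·m/s²

Answer: kg·m/s²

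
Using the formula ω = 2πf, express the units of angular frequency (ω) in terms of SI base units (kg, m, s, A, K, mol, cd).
Units of each symbol in ω = 2πf:
  f (frequency): 1/s
  The factor 2π is dimensionless.

Multiplying the contributions: [1/s]
Adding exponents of each base unit: s: -1
SI base units of angular frequency: 1/s

Answer: 1/s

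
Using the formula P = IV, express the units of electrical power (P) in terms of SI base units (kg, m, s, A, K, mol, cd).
Units of each symbol in P = IV:
  I (current): A
  V (voltage, in volts): kg·m²/(s³·A)

Multiplying the contributions: [A] · [kg·m²/(s³·A)]
Adding exponents of each base unit: kg: 1, m: 2, s: -3
SI base units of electrical power: kg·m²/s³

Answer: kg·m²/s³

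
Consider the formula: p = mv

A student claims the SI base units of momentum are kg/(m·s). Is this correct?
Units of each symbol in p = mv:
  m (mass): kg
  v (velocity): m/s

Multiplying the contributions: [kg] · [m/s]
Adding exponents of each base unit: kg: 1, m: 1, s: -1
SI base units of momentum: kg·m/s

The claimed units kg/(m·s) (exponents kg: 1, m: -1, s: -1) do not match the derived units kg·m/s (exponents kg: 1, m: 1, s: -1), so the claim is incorrect.

Answer: No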